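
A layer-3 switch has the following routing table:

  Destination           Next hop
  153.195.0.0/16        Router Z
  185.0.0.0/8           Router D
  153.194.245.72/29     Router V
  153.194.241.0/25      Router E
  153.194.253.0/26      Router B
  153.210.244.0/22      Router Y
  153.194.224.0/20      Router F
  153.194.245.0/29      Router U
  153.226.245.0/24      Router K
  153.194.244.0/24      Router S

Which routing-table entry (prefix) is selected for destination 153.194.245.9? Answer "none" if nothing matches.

none

153.194.245.9 is outside every listed prefix and there is no default route.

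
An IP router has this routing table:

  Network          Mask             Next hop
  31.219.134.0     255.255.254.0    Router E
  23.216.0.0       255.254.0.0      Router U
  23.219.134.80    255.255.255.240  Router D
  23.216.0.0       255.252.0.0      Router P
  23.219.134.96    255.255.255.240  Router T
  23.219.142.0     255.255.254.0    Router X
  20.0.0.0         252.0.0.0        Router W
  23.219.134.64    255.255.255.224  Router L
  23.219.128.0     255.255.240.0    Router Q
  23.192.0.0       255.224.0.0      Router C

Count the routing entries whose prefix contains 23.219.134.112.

Prefixes containing 23.219.134.112:
  20.0.0.0/6 (20.0.0.0 - 23.255.255.255)
  23.192.0.0/11 (23.192.0.0 - 23.223.255.255)
  23.216.0.0/14 (23.216.0.0 - 23.219.255.255)
  23.219.128.0/20 (23.219.128.0 - 23.219.143.255)
Total matching entries: 4.

4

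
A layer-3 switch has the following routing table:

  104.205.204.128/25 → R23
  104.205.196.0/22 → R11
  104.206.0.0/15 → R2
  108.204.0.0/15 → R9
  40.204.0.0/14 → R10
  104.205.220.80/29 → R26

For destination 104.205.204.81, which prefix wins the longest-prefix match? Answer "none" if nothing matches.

104.205.204.81 is outside every listed prefix and there is no default route.

none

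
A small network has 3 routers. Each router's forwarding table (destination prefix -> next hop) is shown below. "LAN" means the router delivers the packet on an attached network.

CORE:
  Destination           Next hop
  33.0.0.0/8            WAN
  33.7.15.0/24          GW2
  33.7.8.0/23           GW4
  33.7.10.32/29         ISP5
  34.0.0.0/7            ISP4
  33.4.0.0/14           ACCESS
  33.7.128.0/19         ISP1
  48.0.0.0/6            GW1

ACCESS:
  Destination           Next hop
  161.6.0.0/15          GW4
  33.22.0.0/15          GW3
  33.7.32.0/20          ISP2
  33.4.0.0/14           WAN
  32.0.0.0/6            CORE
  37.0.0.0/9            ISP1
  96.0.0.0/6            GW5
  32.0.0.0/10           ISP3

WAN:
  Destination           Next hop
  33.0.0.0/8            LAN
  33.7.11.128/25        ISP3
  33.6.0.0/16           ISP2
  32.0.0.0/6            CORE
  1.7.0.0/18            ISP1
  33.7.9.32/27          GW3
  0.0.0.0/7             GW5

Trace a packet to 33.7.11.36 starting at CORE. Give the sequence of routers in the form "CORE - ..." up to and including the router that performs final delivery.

CORE - ACCESS - WAN

At CORE: longest match for 33.7.11.36 is 33.4.0.0/14 -> ACCESS
At ACCESS: longest match for 33.7.11.36 is 33.4.0.0/14 -> WAN
At WAN: longest match for 33.7.11.36 is 33.0.0.0/8 -> LAN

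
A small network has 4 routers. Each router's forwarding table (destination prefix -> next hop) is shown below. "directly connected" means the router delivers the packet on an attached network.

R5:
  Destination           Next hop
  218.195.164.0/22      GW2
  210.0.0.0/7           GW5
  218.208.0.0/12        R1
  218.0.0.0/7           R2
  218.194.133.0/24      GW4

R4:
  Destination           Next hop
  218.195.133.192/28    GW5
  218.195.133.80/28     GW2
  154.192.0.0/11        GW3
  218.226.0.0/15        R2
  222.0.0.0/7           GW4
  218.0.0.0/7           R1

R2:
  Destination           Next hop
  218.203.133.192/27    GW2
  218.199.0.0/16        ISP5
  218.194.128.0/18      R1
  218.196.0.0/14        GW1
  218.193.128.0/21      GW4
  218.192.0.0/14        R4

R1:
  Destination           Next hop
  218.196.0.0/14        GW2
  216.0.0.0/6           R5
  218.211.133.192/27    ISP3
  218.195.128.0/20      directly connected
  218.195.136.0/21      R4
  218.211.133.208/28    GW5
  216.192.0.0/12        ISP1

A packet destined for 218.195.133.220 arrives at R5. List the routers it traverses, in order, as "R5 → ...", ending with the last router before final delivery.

R5 → R2 → R4 → R1

At R5: longest match for 218.195.133.220 is 218.0.0.0/7 -> R2
At R2: longest match for 218.195.133.220 is 218.192.0.0/14 -> R4
At R4: longest match for 218.195.133.220 is 218.0.0.0/7 -> R1
At R1: longest match for 218.195.133.220 is 218.195.128.0/20 -> directly connected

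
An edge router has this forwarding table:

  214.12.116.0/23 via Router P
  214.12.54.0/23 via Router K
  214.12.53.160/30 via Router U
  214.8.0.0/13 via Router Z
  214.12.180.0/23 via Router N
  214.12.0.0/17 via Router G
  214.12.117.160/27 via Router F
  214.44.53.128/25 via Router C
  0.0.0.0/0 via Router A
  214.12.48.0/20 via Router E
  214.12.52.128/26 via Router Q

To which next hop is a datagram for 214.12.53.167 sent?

Router E

Routes whose prefix contains 214.12.53.167:
  0.0.0.0/0 (default, matches everything) -> Router A
  214.8.0.0/13 (214.8.0.0 - 214.15.255.255) -> Router Z
  214.12.0.0/17 (214.12.0.0 - 214.12.127.255) -> Router G
  214.12.48.0/20 (214.12.48.0 - 214.12.63.255) -> Router E
More-specific entries that do NOT match:
  214.12.53.160/30 (214.12.53.160 - 214.12.53.163) does not contain 214.12.53.167
  214.12.117.160/27 (214.12.117.160 - 214.12.117.191) does not contain 214.12.53.167
  214.12.52.128/26 (214.12.52.128 - 214.12.52.191) does not contain 214.12.53.167
  214.44.53.128/25 (214.44.53.128 - 214.44.53.255) does not contain 214.12.53.167
  214.12.116.0/23 (214.12.116.0 - 214.12.117.255) does not contain 214.12.53.167
  214.12.54.0/23 (214.12.54.0 - 214.12.55.255) does not contain 214.12.53.167
  214.12.180.0/23 (214.12.180.0 - 214.12.181.255) does not contain 214.12.53.167
Longest matching prefix is /20 -> next hop Router E.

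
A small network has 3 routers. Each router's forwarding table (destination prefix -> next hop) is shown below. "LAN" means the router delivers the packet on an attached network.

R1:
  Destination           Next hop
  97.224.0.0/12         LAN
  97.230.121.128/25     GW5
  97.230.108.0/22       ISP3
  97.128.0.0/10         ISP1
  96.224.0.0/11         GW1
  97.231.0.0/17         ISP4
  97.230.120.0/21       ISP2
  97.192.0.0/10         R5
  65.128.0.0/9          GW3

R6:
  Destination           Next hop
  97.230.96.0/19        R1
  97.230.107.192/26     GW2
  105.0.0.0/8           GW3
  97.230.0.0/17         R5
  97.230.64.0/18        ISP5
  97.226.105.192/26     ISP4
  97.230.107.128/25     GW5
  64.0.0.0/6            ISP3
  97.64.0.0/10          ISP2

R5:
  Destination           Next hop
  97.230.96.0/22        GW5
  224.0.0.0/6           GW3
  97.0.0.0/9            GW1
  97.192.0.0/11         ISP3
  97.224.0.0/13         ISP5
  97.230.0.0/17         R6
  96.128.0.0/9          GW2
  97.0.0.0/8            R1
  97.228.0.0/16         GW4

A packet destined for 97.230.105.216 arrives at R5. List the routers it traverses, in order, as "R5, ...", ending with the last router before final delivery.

R5, R6, R1

At R5: longest match for 97.230.105.216 is 97.230.0.0/17 -> R6
At R6: longest match for 97.230.105.216 is 97.230.96.0/19 -> R1
At R1: longest match for 97.230.105.216 is 97.224.0.0/12 -> LAN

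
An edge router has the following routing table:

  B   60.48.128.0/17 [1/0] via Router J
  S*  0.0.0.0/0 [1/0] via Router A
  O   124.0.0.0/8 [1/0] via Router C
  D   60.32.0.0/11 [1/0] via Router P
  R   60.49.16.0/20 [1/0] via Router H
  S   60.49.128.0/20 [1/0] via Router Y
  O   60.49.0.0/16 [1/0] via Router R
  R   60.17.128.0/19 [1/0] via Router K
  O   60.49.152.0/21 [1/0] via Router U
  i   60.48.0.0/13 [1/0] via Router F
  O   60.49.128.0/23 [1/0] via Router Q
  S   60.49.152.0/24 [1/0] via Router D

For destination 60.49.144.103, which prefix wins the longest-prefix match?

Entries matching 60.49.144.103:
  0.0.0.0/0 (default, matches everything)
  60.32.0.0/11 (60.32.0.0 - 60.63.255.255)
  60.48.0.0/13 (60.48.0.0 - 60.55.255.255)
  60.49.0.0/16 (60.49.0.0 - 60.49.255.255)
Most specific is 60.49.0.0/16.

60.49.0.0/16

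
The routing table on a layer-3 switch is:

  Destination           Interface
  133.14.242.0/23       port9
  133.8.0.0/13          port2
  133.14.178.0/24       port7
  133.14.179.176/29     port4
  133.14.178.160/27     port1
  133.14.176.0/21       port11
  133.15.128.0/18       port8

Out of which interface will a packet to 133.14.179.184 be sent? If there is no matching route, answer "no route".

port11

Routes whose prefix contains 133.14.179.184:
  133.8.0.0/13 (133.8.0.0 - 133.15.255.255) -> port2
  133.14.176.0/21 (133.14.176.0 - 133.14.183.255) -> port11
More-specific entries that do NOT match:
  133.14.179.176/29 (133.14.179.176 - 133.14.179.183) does not contain 133.14.179.184
  133.14.178.160/27 (133.14.178.160 - 133.14.178.191) does not contain 133.14.179.184
  133.14.178.0/24 (133.14.178.0 - 133.14.178.255) does not contain 133.14.179.184
  133.14.242.0/23 (133.14.242.0 - 133.14.243.255) does not contain 133.14.179.184
Longest matching prefix is /21 -> interface port11.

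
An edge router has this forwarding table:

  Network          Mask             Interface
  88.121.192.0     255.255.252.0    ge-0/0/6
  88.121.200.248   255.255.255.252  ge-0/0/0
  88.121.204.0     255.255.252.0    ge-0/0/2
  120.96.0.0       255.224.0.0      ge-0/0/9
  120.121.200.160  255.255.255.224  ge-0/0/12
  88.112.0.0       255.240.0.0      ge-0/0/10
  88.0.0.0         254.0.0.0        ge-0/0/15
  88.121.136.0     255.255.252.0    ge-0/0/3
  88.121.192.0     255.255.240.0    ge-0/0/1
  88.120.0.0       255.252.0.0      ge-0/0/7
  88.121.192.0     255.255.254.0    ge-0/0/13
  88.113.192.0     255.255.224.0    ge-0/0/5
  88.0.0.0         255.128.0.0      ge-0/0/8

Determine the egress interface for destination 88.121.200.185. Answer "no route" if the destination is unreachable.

Routes whose prefix contains 88.121.200.185:
  88.0.0.0/7 (88.0.0.0 - 89.255.255.255) -> ge-0/0/15
  88.0.0.0/9 (88.0.0.0 - 88.127.255.255) -> ge-0/0/8
  88.112.0.0/12 (88.112.0.0 - 88.127.255.255) -> ge-0/0/10
  88.120.0.0/14 (88.120.0.0 - 88.123.255.255) -> ge-0/0/7
  88.121.192.0/20 (88.121.192.0 - 88.121.207.255) -> ge-0/0/1
More-specific entries that do NOT match:
  88.121.200.248/30 (88.121.200.248 - 88.121.200.251) does not contain 88.121.200.185
  120.121.200.160/27 (120.121.200.160 - 120.121.200.191) does not contain 88.121.200.185
  88.121.192.0/23 (88.121.192.0 - 88.121.193.255) does not contain 88.121.200.185
  88.121.192.0/22 (88.121.192.0 - 88.121.195.255) does not contain 88.121.200.185
  88.121.204.0/22 (88.121.204.0 - 88.121.207.255) does not contain 88.121.200.185
  88.121.136.0/22 (88.121.136.0 - 88.121.139.255) does not contain 88.121.200.185
Longest matching prefix is /20 -> interface ge-0/0/1.

ge-0/0/1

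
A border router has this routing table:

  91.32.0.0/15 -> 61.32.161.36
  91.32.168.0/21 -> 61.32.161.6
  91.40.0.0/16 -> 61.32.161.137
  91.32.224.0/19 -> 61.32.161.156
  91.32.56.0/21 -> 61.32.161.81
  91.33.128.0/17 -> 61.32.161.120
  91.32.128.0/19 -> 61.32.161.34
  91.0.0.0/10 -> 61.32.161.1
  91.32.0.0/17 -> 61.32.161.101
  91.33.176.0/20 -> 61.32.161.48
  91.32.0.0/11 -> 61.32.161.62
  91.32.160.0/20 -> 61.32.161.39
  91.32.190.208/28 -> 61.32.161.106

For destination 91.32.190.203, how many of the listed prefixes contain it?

Prefixes containing 91.32.190.203:
  91.0.0.0/10 (91.0.0.0 - 91.63.255.255)
  91.32.0.0/11 (91.32.0.0 - 91.63.255.255)
  91.32.0.0/15 (91.32.0.0 - 91.33.255.255)
Total matching entries: 3.

3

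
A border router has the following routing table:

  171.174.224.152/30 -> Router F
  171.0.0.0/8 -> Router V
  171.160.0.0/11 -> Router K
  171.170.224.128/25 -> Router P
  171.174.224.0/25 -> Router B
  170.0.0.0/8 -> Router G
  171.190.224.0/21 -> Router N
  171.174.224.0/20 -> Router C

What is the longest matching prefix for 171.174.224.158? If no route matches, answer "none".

171.174.224.0/20

Entries matching 171.174.224.158:
  171.0.0.0/8 (171.0.0.0 - 171.255.255.255)
  171.160.0.0/11 (171.160.0.0 - 171.191.255.255)
  171.174.224.0/20 (171.174.224.0 - 171.174.239.255)
Most specific is 171.174.224.0/20.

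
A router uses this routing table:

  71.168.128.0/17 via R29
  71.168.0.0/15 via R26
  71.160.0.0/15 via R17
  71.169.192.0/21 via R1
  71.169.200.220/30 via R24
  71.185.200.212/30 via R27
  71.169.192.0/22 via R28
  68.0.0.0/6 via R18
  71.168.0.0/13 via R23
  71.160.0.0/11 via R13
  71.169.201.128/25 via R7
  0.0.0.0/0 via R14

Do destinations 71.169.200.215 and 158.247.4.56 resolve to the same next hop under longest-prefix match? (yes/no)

71.169.200.215: longest match 71.168.0.0/15 -> R26
158.247.4.56: longest match 0.0.0.0/0 -> R14

no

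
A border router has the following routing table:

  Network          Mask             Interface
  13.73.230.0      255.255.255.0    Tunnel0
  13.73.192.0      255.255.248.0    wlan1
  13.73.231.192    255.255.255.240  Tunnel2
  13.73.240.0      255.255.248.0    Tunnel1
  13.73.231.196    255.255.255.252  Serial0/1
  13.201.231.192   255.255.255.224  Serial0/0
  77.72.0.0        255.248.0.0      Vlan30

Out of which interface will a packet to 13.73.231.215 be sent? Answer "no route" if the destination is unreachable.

No entry's prefix contains 13.73.231.215; there is no default route.

no route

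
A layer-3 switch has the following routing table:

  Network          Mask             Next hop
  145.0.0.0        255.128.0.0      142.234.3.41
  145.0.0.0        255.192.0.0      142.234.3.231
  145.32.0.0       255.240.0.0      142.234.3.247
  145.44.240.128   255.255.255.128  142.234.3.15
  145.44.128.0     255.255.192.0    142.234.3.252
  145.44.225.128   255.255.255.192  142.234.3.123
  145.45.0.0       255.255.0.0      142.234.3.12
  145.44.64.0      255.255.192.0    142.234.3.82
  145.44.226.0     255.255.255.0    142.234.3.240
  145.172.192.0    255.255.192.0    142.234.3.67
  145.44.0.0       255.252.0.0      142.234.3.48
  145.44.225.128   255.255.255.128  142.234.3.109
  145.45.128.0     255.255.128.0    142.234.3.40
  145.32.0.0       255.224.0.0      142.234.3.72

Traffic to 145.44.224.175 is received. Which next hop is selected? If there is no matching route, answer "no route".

142.234.3.48

Routes whose prefix contains 145.44.224.175:
  145.0.0.0/9 (145.0.0.0 - 145.127.255.255) -> 142.234.3.41
  145.0.0.0/10 (145.0.0.0 - 145.63.255.255) -> 142.234.3.231
  145.32.0.0/11 (145.32.0.0 - 145.63.255.255) -> 142.234.3.72
  145.32.0.0/12 (145.32.0.0 - 145.47.255.255) -> 142.234.3.247
  145.44.0.0/14 (145.44.0.0 - 145.47.255.255) -> 142.234.3.48
More-specific entries that do NOT match:
  145.44.225.128/26 (145.44.225.128 - 145.44.225.191) does not contain 145.44.224.175
  145.44.240.128/25 (145.44.240.128 - 145.44.240.255) does not contain 145.44.224.175
  145.44.225.128/25 (145.44.225.128 - 145.44.225.255) does not contain 145.44.224.175
  145.44.226.0/24 (145.44.226.0 - 145.44.226.255) does not contain 145.44.224.175
  145.44.128.0/18 (145.44.128.0 - 145.44.191.255) does not contain 145.44.224.175
  145.44.64.0/18 (145.44.64.0 - 145.44.127.255) does not contain 145.44.224.175
  145.172.192.0/18 (145.172.192.0 - 145.172.255.255) does not contain 145.44.224.175
  145.45.128.0/17 (145.45.128.0 - 145.45.255.255) does not contain 145.44.224.175
  145.45.0.0/16 (145.45.0.0 - 145.45.255.255) does not contain 145.44.224.175
Longest matching prefix is /14 -> next hop 142.234.3.48.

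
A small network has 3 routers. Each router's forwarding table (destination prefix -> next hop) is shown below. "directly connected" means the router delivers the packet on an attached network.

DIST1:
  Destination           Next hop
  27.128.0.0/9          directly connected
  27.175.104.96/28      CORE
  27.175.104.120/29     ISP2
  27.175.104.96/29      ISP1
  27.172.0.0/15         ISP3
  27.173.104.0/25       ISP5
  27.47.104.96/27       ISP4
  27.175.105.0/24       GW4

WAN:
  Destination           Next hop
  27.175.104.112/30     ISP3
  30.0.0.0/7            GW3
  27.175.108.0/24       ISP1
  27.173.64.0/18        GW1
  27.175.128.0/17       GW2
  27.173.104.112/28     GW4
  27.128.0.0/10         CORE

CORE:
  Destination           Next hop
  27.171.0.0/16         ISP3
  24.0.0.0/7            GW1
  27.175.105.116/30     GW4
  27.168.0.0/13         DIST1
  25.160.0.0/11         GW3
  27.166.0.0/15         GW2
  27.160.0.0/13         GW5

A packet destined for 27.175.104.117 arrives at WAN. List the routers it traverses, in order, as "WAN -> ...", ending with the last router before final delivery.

At WAN: longest match for 27.175.104.117 is 27.128.0.0/10 -> CORE
At CORE: longest match for 27.175.104.117 is 27.168.0.0/13 -> DIST1
At DIST1: longest match for 27.175.104.117 is 27.128.0.0/9 -> directly connected

WAN -> CORE -> DIST1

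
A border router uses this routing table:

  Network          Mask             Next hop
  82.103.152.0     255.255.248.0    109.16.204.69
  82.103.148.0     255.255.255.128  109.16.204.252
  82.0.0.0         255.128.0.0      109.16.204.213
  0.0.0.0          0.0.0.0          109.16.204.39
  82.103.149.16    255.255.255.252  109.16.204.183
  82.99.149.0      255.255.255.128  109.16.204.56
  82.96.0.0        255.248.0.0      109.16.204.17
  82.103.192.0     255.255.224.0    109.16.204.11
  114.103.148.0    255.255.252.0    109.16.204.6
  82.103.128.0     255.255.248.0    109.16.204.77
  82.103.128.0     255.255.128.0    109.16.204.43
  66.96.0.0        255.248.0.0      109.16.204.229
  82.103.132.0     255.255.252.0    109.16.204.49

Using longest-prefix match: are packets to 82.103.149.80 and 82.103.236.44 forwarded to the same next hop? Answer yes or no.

82.103.149.80: longest match 82.103.128.0/17 -> 109.16.204.43
82.103.236.44: longest match 82.103.128.0/17 -> 109.16.204.43

yes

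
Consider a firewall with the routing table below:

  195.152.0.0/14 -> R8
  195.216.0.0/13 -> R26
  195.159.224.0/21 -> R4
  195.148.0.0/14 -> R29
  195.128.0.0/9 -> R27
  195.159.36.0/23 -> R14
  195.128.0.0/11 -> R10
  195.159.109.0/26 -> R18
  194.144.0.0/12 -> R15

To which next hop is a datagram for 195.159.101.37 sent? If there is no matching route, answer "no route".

R10

Routes whose prefix contains 195.159.101.37:
  195.128.0.0/9 (195.128.0.0 - 195.255.255.255) -> R27
  195.128.0.0/11 (195.128.0.0 - 195.159.255.255) -> R10
More-specific entries that do NOT match:
  195.159.109.0/26 (195.159.109.0 - 195.159.109.63) does not contain 195.159.101.37
  195.159.36.0/23 (195.159.36.0 - 195.159.37.255) does not contain 195.159.101.37
  195.159.224.0/21 (195.159.224.0 - 195.159.231.255) does not contain 195.159.101.37
  195.152.0.0/14 (195.152.0.0 - 195.155.255.255) does not contain 195.159.101.37
  195.148.0.0/14 (195.148.0.0 - 195.151.255.255) does not contain 195.159.101.37
  195.216.0.0/13 (195.216.0.0 - 195.223.255.255) does not contain 195.159.101.37
  194.144.0.0/12 (194.144.0.0 - 194.159.255.255) does not contain 195.159.101.37
Longest matching prefix is /11 -> next hop R10.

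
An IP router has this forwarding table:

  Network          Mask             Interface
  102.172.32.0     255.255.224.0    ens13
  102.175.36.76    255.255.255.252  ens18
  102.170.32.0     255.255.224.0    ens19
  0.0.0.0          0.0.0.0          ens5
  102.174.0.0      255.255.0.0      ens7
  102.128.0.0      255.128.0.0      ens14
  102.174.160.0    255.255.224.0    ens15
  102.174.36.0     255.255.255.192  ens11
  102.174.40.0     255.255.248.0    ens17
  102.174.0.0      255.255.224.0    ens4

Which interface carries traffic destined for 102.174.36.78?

ens7

Routes whose prefix contains 102.174.36.78:
  0.0.0.0/0 (default, matches everything) -> ens5
  102.128.0.0/9 (102.128.0.0 - 102.255.255.255) -> ens14
  102.174.0.0/16 (102.174.0.0 - 102.174.255.255) -> ens7
More-specific entries that do NOT match:
  102.175.36.76/30 (102.175.36.76 - 102.175.36.79) does not contain 102.174.36.78
  102.174.36.0/26 (102.174.36.0 - 102.174.36.63) does not contain 102.174.36.78
  102.174.40.0/21 (102.174.40.0 - 102.174.47.255) does not contain 102.174.36.78
  102.172.32.0/19 (102.172.32.0 - 102.172.63.255) does not contain 102.174.36.78
  102.170.32.0/19 (102.170.32.0 - 102.170.63.255) does not contain 102.174.36.78
  102.174.160.0/19 (102.174.160.0 - 102.174.191.255) does not contain 102.174.36.78
  102.174.0.0/19 (102.174.0.0 - 102.174.31.255) does not contain 102.174.36.78
Longest matching prefix is /16 -> interface ens7.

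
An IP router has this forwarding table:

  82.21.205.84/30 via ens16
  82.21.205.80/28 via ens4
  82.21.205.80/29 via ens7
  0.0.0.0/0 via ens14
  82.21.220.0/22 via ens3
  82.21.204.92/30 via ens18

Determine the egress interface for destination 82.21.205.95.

ens4

Routes whose prefix contains 82.21.205.95:
  0.0.0.0/0 (default, matches everything) -> ens14
  82.21.205.80/28 (82.21.205.80 - 82.21.205.95) -> ens4
More-specific entries that do NOT match:
  82.21.205.84/30 (82.21.205.84 - 82.21.205.87) does not contain 82.21.205.95
  82.21.204.92/30 (82.21.204.92 - 82.21.204.95) does not contain 82.21.205.95
  82.21.205.80/29 (82.21.205.80 - 82.21.205.87) does not contain 82.21.205.95
Longest matching prefix is /28 -> interface ens4.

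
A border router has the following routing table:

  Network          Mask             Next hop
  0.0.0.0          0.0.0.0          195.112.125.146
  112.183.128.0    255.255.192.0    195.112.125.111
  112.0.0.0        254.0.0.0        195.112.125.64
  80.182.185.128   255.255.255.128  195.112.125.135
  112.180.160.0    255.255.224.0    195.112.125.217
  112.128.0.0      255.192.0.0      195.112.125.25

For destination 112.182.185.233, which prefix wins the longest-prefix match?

Entries matching 112.182.185.233:
  0.0.0.0/0 (default, matches everything)
  112.0.0.0/7 (112.0.0.0 - 113.255.255.255)
  112.128.0.0/10 (112.128.0.0 - 112.191.255.255)
Most specific is 112.128.0.0/10.

112.128.0.0/10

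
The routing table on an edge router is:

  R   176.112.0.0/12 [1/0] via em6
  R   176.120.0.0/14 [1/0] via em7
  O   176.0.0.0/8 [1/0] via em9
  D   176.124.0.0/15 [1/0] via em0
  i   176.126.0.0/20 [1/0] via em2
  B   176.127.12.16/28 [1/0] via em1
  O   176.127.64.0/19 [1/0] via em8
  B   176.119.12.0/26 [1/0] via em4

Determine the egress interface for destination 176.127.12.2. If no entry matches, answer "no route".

em6

Routes whose prefix contains 176.127.12.2:
  176.0.0.0/8 (176.0.0.0 - 176.255.255.255) -> em9
  176.112.0.0/12 (176.112.0.0 - 176.127.255.255) -> em6
More-specific entries that do NOT match:
  176.127.12.16/28 (176.127.12.16 - 176.127.12.31) does not contain 176.127.12.2
  176.119.12.0/26 (176.119.12.0 - 176.119.12.63) does not contain 176.127.12.2
  176.126.0.0/20 (176.126.0.0 - 176.126.15.255) does not contain 176.127.12.2
  176.127.64.0/19 (176.127.64.0 - 176.127.95.255) does not contain 176.127.12.2
  176.124.0.0/15 (176.124.0.0 - 176.125.255.255) does not contain 176.127.12.2
  176.120.0.0/14 (176.120.0.0 - 176.123.255.255) does not contain 176.127.12.2
Longest matching prefix is /12 -> interface em6.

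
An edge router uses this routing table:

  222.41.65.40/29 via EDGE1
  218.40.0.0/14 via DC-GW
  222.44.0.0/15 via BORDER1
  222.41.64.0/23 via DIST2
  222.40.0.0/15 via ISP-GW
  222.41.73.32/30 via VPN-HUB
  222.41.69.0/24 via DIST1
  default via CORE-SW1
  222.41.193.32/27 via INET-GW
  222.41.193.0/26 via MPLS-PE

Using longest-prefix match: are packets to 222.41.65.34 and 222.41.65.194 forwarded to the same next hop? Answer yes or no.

yes

222.41.65.34: longest match 222.41.64.0/23 -> DIST2
222.41.65.194: longest match 222.41.64.0/23 -> DIST2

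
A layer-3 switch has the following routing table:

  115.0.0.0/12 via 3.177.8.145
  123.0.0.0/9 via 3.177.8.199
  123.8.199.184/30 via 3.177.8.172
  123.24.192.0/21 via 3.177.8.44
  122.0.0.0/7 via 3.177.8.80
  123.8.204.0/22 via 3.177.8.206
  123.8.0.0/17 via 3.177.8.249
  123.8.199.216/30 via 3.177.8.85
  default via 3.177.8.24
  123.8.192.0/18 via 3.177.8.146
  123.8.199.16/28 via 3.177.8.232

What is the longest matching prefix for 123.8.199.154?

123.8.192.0/18

Entries matching 123.8.199.154:
  0.0.0.0/0 (default, matches everything)
  122.0.0.0/7 (122.0.0.0 - 123.255.255.255)
  123.0.0.0/9 (123.0.0.0 - 123.127.255.255)
  123.8.192.0/18 (123.8.192.0 - 123.8.255.255)
Most specific is 123.8.192.0/18.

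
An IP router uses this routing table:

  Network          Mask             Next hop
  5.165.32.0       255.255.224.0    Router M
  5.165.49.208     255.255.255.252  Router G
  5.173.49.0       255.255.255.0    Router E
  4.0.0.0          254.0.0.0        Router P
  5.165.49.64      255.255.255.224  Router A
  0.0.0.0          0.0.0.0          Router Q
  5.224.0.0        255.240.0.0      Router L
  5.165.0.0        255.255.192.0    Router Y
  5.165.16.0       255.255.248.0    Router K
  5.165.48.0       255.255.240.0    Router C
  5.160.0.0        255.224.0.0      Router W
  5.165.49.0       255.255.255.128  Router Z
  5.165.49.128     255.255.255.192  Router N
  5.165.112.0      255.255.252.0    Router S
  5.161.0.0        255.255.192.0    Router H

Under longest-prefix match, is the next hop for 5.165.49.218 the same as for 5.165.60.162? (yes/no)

5.165.49.218: longest match 5.165.48.0/20 -> Router C
5.165.60.162: longest match 5.165.48.0/20 -> Router C

yes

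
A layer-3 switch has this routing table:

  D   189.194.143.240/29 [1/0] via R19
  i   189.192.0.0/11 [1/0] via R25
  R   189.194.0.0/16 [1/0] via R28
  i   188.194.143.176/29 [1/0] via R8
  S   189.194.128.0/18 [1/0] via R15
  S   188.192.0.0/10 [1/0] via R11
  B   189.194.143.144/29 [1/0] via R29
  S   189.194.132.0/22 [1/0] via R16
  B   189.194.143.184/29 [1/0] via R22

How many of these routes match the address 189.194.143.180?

Prefixes containing 189.194.143.180:
  189.192.0.0/11 (189.192.0.0 - 189.223.255.255)
  189.194.0.0/16 (189.194.0.0 - 189.194.255.255)
  189.194.128.0/18 (189.194.128.0 - 189.194.191.255)
Total matching entries: 3.

3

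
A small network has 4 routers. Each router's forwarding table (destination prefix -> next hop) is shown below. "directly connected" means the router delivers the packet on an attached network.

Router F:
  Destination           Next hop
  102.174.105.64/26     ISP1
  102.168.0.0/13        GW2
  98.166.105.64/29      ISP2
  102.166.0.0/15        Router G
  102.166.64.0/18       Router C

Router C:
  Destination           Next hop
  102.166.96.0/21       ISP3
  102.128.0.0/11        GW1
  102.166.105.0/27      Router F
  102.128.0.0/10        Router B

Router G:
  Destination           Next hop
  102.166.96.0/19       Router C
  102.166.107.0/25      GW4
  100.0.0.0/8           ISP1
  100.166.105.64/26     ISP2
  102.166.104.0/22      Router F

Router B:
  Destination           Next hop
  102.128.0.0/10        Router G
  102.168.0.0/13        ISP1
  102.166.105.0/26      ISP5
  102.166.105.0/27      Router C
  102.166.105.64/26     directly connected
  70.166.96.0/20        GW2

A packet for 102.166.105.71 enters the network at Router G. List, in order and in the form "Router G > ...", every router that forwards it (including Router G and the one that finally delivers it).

At Router G: longest match for 102.166.105.71 is 102.166.104.0/22 -> Router F
At Router F: longest match for 102.166.105.71 is 102.166.64.0/18 -> Router C
At Router C: longest match for 102.166.105.71 is 102.128.0.0/10 -> Router B
At Router B: longest match for 102.166.105.71 is 102.166.105.64/26 -> directly connected

Router G > Router F > Router C > Router B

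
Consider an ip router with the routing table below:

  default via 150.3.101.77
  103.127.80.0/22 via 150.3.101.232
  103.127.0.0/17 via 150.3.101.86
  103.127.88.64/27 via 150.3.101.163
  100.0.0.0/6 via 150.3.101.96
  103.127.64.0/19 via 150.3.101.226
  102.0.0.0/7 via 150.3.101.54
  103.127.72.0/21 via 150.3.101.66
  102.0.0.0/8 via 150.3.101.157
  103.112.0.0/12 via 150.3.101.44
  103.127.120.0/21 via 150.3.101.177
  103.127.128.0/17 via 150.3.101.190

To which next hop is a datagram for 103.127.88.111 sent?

Routes whose prefix contains 103.127.88.111:
  0.0.0.0/0 (default, matches everything) -> 150.3.101.77
  100.0.0.0/6 (100.0.0.0 - 103.255.255.255) -> 150.3.101.96
  102.0.0.0/7 (102.0.0.0 - 103.255.255.255) -> 150.3.101.54
  103.112.0.0/12 (103.112.0.0 - 103.127.255.255) -> 150.3.101.44
  103.127.0.0/17 (103.127.0.0 - 103.127.127.255) -> 150.3.101.86
  103.127.64.0/19 (103.127.64.0 - 103.127.95.255) -> 150.3.101.226
More-specific entries that do NOT match:
  103.127.88.64/27 (103.127.88.64 - 103.127.88.95) does not contain 103.127.88.111
  103.127.80.0/22 (103.127.80.0 - 103.127.83.255) does not contain 103.127.88.111
  103.127.72.0/21 (103.127.72.0 - 103.127.79.255) does not contain 103.127.88.111
  103.127.120.0/21 (103.127.120.0 - 103.127.127.255) does not contain 103.127.88.111
Longest matching prefix is /19 -> next hop 150.3.101.226.

150.3.101.226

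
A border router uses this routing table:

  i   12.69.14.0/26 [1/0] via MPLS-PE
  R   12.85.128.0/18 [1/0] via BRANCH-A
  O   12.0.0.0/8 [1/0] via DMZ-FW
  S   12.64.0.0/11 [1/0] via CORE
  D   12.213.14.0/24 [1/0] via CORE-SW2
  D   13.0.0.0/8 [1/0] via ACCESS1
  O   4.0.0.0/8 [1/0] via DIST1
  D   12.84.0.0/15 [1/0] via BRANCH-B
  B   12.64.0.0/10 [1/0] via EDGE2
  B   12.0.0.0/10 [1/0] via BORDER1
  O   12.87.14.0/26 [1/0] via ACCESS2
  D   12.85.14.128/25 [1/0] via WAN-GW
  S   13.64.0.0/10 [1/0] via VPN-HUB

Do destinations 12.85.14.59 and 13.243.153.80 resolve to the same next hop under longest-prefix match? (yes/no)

12.85.14.59: longest match 12.84.0.0/15 -> BRANCH-B
13.243.153.80: longest match 13.0.0.0/8 -> ACCESS1

no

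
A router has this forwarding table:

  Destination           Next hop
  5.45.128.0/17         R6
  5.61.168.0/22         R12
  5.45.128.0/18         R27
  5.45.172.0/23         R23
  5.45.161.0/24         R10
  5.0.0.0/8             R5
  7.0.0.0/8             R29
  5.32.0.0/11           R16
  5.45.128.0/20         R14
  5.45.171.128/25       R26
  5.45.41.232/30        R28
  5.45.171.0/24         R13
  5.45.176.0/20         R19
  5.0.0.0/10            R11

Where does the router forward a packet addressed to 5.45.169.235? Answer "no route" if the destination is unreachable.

Routes whose prefix contains 5.45.169.235:
  5.0.0.0/8 (5.0.0.0 - 5.255.255.255) -> R5
  5.0.0.0/10 (5.0.0.0 - 5.63.255.255) -> R11
  5.32.0.0/11 (5.32.0.0 - 5.63.255.255) -> R16
  5.45.128.0/17 (5.45.128.0 - 5.45.255.255) -> R6
  5.45.128.0/18 (5.45.128.0 - 5.45.191.255) -> R27
More-specific entries that do NOT match:
  5.45.41.232/30 (5.45.41.232 - 5.45.41.235) does not contain 5.45.169.235
  5.45.171.128/25 (5.45.171.128 - 5.45.171.255) does not contain 5.45.169.235
  5.45.161.0/24 (5.45.161.0 - 5.45.161.255) does not contain 5.45.169.235
  5.45.171.0/24 (5.45.171.0 - 5.45.171.255) does not contain 5.45.169.235
  5.45.172.0/23 (5.45.172.0 - 5.45.173.255) does not contain 5.45.169.235
  5.61.168.0/22 (5.61.168.0 - 5.61.171.255) does not contain 5.45.169.235
  5.45.128.0/20 (5.45.128.0 - 5.45.143.255) does not contain 5.45.169.235
  5.45.176.0/20 (5.45.176.0 - 5.45.191.255) does not contain 5.45.169.235
Longest matching prefix is /18 -> next hop R27.

R27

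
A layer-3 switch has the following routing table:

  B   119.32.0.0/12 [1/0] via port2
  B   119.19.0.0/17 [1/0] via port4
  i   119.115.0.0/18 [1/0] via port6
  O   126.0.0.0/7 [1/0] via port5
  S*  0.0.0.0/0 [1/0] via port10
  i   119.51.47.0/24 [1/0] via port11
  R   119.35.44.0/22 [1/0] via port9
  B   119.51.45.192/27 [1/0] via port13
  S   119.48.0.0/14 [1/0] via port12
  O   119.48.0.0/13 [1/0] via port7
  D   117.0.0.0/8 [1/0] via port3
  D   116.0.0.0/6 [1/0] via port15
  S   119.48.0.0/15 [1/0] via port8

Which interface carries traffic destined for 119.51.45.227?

Routes whose prefix contains 119.51.45.227:
  0.0.0.0/0 (default, matches everything) -> port10
  116.0.0.0/6 (116.0.0.0 - 119.255.255.255) -> port15
  119.48.0.0/13 (119.48.0.0 - 119.55.255.255) -> port7
  119.48.0.0/14 (119.48.0.0 - 119.51.255.255) -> port12
More-specific entries that do NOT match:
  119.51.45.192/27 (119.51.45.192 - 119.51.45.223) does not contain 119.51.45.227
  119.51.47.0/24 (119.51.47.0 - 119.51.47.255) does not contain 119.51.45.227
  119.35.44.0/22 (119.35.44.0 - 119.35.47.255) does not contain 119.51.45.227
  119.115.0.0/18 (119.115.0.0 - 119.115.63.255) does not contain 119.51.45.227
  119.19.0.0/17 (119.19.0.0 - 119.19.127.255) does not contain 119.51.45.227
  119.48.0.0/15 (119.48.0.0 - 119.49.255.255) does not contain 119.51.45.227
Longest matching prefix is /14 -> interface port12.

port12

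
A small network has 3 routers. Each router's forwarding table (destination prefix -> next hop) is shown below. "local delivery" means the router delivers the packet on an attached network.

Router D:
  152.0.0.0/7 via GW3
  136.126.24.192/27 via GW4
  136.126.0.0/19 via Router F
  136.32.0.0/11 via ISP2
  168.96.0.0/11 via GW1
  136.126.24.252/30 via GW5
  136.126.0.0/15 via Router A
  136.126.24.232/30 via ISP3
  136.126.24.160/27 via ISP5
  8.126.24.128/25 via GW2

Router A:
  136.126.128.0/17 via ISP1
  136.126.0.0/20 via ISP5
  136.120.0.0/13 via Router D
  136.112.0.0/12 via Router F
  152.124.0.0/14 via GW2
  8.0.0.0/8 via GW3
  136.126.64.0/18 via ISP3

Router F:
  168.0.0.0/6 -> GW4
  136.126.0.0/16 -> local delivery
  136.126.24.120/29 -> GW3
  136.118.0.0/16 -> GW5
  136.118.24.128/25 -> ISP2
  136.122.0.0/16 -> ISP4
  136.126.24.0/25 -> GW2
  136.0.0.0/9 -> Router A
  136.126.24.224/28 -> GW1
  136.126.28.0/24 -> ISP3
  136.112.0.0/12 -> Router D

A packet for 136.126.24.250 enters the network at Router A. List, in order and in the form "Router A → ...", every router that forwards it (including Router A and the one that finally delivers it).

At Router A: longest match for 136.126.24.250 is 136.120.0.0/13 -> Router D
At Router D: longest match for 136.126.24.250 is 136.126.0.0/19 -> Router F
At Router F: longest match for 136.126.24.250 is 136.126.0.0/16 -> local delivery

Router A → Router D → Router F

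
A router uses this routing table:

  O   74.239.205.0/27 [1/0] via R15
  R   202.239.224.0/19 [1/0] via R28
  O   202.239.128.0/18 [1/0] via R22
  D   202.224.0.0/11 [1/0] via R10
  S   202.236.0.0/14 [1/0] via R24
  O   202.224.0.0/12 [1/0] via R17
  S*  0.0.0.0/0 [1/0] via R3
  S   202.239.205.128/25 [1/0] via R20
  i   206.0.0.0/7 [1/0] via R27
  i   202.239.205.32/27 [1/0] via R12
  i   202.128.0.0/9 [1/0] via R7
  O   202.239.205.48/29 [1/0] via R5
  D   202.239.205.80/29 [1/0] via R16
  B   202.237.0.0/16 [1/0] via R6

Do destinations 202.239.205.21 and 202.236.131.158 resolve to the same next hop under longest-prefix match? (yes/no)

yes

202.239.205.21: longest match 202.236.0.0/14 -> R24
202.236.131.158: longest match 202.236.0.0/14 -> R24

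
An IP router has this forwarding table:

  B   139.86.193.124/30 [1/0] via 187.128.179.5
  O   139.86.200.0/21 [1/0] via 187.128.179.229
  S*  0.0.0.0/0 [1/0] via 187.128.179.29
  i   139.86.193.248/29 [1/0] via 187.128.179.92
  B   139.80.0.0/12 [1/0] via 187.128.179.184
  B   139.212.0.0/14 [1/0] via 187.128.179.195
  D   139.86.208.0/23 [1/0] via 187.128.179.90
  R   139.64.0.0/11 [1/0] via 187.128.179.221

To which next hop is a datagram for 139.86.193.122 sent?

Routes whose prefix contains 139.86.193.122:
  0.0.0.0/0 (default, matches everything) -> 187.128.179.29
  139.64.0.0/11 (139.64.0.0 - 139.95.255.255) -> 187.128.179.221
  139.80.0.0/12 (139.80.0.0 - 139.95.255.255) -> 187.128.179.184
More-specific entries that do NOT match:
  139.86.193.124/30 (139.86.193.124 - 139.86.193.127) does not contain 139.86.193.122
  139.86.193.248/29 (139.86.193.248 - 139.86.193.255) does not contain 139.86.193.122
  139.86.208.0/23 (139.86.208.0 - 139.86.209.255) does not contain 139.86.193.122
  139.86.200.0/21 (139.86.200.0 - 139.86.207.255) does not contain 139.86.193.122
  139.212.0.0/14 (139.212.0.0 - 139.215.255.255) does not contain 139.86.193.122
Longest matching prefix is /12 -> next hop 187.128.179.184.

187.128.179.184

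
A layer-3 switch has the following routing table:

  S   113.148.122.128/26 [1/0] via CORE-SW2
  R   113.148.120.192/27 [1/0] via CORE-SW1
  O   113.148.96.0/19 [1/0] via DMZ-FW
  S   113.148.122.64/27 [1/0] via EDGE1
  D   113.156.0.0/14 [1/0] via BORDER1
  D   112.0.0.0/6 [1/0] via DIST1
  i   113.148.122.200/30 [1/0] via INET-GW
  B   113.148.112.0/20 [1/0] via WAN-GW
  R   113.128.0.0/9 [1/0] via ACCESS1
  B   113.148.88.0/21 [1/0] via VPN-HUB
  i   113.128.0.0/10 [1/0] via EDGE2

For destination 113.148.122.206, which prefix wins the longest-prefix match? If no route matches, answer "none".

Entries matching 113.148.122.206:
  112.0.0.0/6 (112.0.0.0 - 115.255.255.255)
  113.128.0.0/9 (113.128.0.0 - 113.255.255.255)
  113.128.0.0/10 (113.128.0.0 - 113.191.255.255)
  113.148.96.0/19 (113.148.96.0 - 113.148.127.255)
  113.148.112.0/20 (113.148.112.0 - 113.148.127.255)
Most specific is 113.148.112.0/20.

113.148.112.0/20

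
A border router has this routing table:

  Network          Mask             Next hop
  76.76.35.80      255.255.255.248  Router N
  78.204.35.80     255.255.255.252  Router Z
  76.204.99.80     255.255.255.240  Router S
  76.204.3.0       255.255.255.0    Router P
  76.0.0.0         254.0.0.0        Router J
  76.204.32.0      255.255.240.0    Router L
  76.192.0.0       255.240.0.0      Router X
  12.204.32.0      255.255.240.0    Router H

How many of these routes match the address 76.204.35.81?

Prefixes containing 76.204.35.81:
  76.0.0.0/7 (76.0.0.0 - 77.255.255.255)
  76.192.0.0/12 (76.192.0.0 - 76.207.255.255)
  76.204.32.0/20 (76.204.32.0 - 76.204.47.255)
Total matching entries: 3.

3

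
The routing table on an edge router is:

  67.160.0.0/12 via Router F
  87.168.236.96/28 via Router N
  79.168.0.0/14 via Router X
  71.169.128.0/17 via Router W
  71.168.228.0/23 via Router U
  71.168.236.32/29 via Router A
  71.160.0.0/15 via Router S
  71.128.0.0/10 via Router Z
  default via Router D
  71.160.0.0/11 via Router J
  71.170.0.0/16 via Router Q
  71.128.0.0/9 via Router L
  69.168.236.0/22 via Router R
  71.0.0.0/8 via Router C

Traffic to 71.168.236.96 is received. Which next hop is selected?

Router J

Routes whose prefix contains 71.168.236.96:
  0.0.0.0/0 (default, matches everything) -> Router D
  71.0.0.0/8 (71.0.0.0 - 71.255.255.255) -> Router C
  71.128.0.0/9 (71.128.0.0 - 71.255.255.255) -> Router L
  71.128.0.0/10 (71.128.0.0 - 71.191.255.255) -> Router Z
  71.160.0.0/11 (71.160.0.0 - 71.191.255.255) -> Router J
More-specific entries that do NOT match:
  71.168.236.32/29 (71.168.236.32 - 71.168.236.39) does not contain 71.168.236.96
  87.168.236.96/28 (87.168.236.96 - 87.168.236.111) does not contain 71.168.236.96
  71.168.228.0/23 (71.168.228.0 - 71.168.229.255) does not contain 71.168.236.96
  69.168.236.0/22 (69.168.236.0 - 69.168.239.255) does not contain 71.168.236.96
  71.169.128.0/17 (71.169.128.0 - 71.169.255.255) does not contain 71.168.236.96
  71.170.0.0/16 (71.170.0.0 - 71.170.255.255) does not contain 71.168.236.96
  71.160.0.0/15 (71.160.0.0 - 71.161.255.255) does not contain 71.168.236.96
  79.168.0.0/14 (79.168.0.0 - 79.171.255.255) does not contain 71.168.236.96
  67.160.0.0/12 (67.160.0.0 - 67.175.255.255) does not contain 71.168.236.96
Longest matching prefix is /11 -> next hop Router J.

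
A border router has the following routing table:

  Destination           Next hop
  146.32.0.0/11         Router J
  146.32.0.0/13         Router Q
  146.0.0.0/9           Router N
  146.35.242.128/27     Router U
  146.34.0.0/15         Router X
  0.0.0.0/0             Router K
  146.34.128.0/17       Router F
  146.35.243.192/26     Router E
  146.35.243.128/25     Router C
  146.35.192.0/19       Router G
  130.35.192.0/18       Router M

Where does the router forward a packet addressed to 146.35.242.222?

Router X

Routes whose prefix contains 146.35.242.222:
  0.0.0.0/0 (default, matches everything) -> Router K
  146.0.0.0/9 (146.0.0.0 - 146.127.255.255) -> Router N
  146.32.0.0/11 (146.32.0.0 - 146.63.255.255) -> Router J
  146.32.0.0/13 (146.32.0.0 - 146.39.255.255) -> Router Q
  146.34.0.0/15 (146.34.0.0 - 146.35.255.255) -> Router X
More-specific entries that do NOT match:
  146.35.242.128/27 (146.35.242.128 - 146.35.242.159) does not contain 146.35.242.222
  146.35.243.192/26 (146.35.243.192 - 146.35.243.255) does not contain 146.35.242.222
  146.35.243.128/25 (146.35.243.128 - 146.35.243.255) does not contain 146.35.242.222
  146.35.192.0/19 (146.35.192.0 - 146.35.223.255) does not contain 146.35.242.222
  130.35.192.0/18 (130.35.192.0 - 130.35.255.255) does not contain 146.35.242.222
  146.34.128.0/17 (146.34.128.0 - 146.34.255.255) does not contain 146.35.242.222
Longest matching prefix is /15 -> next hop Router X.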